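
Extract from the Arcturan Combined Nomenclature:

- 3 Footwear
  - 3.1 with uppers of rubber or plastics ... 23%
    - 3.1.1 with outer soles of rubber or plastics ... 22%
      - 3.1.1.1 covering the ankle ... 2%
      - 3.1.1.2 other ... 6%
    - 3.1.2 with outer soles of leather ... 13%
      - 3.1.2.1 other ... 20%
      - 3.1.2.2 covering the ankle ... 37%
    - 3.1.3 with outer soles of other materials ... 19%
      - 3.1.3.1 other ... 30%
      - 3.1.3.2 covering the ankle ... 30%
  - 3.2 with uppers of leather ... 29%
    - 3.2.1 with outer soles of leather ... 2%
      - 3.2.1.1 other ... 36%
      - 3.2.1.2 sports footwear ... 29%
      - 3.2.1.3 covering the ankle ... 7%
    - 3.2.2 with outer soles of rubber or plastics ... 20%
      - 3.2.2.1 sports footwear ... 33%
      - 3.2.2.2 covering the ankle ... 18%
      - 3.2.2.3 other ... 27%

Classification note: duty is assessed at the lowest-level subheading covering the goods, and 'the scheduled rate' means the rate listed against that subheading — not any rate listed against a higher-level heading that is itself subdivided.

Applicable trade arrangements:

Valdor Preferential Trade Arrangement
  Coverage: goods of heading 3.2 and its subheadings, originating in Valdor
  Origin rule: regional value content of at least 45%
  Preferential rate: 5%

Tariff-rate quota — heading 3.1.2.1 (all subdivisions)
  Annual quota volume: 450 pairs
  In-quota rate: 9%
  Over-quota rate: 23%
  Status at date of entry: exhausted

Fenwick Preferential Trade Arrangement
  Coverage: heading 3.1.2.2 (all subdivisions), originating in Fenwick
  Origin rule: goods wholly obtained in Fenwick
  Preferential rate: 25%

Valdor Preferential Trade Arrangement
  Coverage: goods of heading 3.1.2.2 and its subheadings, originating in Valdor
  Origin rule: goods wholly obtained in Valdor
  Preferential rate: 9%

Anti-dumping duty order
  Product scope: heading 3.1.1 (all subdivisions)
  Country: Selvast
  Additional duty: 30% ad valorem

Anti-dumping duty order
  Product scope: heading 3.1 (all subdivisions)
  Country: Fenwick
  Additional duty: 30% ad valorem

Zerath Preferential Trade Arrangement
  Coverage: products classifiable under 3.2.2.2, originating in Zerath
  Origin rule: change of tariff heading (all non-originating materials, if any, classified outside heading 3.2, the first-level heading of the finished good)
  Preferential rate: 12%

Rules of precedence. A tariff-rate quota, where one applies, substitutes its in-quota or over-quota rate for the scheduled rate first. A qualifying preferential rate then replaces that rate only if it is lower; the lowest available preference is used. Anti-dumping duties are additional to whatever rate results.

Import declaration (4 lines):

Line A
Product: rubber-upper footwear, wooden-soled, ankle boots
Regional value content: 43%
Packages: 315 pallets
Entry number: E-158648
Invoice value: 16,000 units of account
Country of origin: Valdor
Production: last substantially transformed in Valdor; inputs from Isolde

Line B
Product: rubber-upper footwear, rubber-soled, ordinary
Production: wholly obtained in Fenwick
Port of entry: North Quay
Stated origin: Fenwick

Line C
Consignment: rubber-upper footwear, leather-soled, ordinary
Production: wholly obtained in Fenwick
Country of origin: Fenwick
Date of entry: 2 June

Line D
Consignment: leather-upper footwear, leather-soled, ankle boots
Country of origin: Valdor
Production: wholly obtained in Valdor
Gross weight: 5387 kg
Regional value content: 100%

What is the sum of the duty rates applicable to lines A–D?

Line A: rubber-upper → 3.1; wooden-soled → 3.1.3; ankle boots → 3.1.3.2. Scheduled 30%. Valdor agreement on 3.2: 3.1.3.2 not covered; Valdor agreement on 3.1.2.2: 3.1.3.2 not covered. → 30%.
Line B: rubber-upper → 3.1; rubber-soled → 3.1.1; ordinary → 3.1.1.2. Scheduled 6%. Fenwick agreement on 3.1.2.2: 3.1.1.2 not covered; anti-dumping (Fenwick, 3.1): +30%; total 6% + 30% = 36%. → 36%.
Line C: rubber-upper → 3.1; leather-soled → 3.1.2; ordinary → 3.1.2.1. Scheduled 20%. quota on 3.1.2.1 exhausted → over-quota 23%; Fenwick agreement on 3.1.2.2: 3.1.2.1 not covered; anti-dumping (Fenwick, 3.1): +30%; total 23% + 30% = 53%. → 53%.
Line D: leather-upper → 3.2; leather-soled → 3.2.1; ankle boots → 3.2.1.3. Scheduled 7%. Valdor agreement on 3.2: RVC ≥ 45% → 5% available; Valdor agreement on 3.1.2.2: 3.2.1.3 not covered; preferential 5%. → 5%.
Sum: 30% + 36% + 53% + 5% = 124%.

124%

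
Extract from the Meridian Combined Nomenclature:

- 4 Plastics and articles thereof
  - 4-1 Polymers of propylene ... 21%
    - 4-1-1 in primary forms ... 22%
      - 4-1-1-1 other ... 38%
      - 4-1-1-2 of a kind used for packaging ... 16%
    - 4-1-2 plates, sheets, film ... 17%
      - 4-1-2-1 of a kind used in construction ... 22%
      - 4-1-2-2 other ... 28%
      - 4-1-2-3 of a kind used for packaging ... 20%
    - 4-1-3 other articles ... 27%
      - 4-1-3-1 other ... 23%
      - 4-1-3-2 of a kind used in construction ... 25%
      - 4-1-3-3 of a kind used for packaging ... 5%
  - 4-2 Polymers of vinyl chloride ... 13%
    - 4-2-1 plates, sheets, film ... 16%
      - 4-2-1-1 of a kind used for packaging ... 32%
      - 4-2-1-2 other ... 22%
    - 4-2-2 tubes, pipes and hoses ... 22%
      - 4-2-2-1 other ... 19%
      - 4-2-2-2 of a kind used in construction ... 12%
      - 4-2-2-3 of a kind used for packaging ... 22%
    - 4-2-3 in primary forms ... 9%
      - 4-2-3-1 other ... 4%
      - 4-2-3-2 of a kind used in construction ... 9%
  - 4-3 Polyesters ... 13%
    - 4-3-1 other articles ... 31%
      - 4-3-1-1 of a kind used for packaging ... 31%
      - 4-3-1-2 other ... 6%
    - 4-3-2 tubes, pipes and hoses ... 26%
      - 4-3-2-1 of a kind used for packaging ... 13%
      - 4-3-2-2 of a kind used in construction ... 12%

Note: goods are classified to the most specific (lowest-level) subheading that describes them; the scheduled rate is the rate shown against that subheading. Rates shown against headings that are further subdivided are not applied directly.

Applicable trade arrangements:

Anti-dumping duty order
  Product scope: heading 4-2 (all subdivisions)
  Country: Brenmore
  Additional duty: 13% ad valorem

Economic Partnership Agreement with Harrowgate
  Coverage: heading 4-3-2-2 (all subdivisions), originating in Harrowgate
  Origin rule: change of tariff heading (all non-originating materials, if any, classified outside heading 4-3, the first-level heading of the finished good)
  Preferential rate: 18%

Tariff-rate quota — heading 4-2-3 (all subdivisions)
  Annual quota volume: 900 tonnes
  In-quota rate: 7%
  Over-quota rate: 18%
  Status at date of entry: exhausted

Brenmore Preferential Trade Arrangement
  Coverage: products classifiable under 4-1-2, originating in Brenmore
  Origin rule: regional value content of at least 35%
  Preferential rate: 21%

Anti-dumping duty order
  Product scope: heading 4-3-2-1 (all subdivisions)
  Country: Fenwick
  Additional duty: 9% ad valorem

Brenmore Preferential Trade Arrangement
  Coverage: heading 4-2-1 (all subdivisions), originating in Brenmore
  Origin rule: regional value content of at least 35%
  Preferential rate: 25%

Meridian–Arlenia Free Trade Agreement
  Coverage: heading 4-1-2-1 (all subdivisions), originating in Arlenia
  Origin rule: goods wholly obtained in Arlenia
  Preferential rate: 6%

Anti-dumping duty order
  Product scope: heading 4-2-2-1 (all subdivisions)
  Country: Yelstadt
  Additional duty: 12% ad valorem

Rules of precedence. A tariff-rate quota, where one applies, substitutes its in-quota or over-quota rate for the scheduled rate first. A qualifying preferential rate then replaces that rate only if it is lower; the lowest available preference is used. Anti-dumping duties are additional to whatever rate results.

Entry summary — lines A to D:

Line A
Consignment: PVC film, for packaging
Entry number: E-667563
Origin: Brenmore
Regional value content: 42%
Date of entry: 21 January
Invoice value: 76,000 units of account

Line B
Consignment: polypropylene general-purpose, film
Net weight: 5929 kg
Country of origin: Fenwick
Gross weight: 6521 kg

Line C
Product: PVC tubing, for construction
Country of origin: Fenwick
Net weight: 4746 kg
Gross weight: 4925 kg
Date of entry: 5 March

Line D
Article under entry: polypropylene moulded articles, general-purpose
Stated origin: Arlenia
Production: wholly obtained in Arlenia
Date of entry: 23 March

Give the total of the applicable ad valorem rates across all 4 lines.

101%

Line A: PVC → 4-2; film → 4-2-1; for packaging → 4-2-1-1. Scheduled 32%. Brenmore agreement on 4-1-2: 4-2-1-1 not covered; Brenmore agreement on 4-2-1: RVC ≥ 35% → 25% available; preferential 25%; anti-dumping (Brenmore, 4-2): +13%; total 25% + 13% = 38%. → 38%.
Line B: polypropylene → 4-1; film → 4-1-2; general-purpose → 4-1-2-2. Scheduled 28%. No special measure applies. → 28%.
Line C: PVC → 4-2; tubing → 4-2-2; for construction → 4-2-2-2. Scheduled 12%. No special measure applies. → 12%.
Line D: polypropylene → 4-1; moulded articles → 4-1-3; general-purpose → 4-1-3-1. Scheduled 23%. Arlenia agreement on 4-1-2-1: 4-1-3-1 not covered. → 23%.
Sum: 38% + 28% + 12% + 23% = 101%.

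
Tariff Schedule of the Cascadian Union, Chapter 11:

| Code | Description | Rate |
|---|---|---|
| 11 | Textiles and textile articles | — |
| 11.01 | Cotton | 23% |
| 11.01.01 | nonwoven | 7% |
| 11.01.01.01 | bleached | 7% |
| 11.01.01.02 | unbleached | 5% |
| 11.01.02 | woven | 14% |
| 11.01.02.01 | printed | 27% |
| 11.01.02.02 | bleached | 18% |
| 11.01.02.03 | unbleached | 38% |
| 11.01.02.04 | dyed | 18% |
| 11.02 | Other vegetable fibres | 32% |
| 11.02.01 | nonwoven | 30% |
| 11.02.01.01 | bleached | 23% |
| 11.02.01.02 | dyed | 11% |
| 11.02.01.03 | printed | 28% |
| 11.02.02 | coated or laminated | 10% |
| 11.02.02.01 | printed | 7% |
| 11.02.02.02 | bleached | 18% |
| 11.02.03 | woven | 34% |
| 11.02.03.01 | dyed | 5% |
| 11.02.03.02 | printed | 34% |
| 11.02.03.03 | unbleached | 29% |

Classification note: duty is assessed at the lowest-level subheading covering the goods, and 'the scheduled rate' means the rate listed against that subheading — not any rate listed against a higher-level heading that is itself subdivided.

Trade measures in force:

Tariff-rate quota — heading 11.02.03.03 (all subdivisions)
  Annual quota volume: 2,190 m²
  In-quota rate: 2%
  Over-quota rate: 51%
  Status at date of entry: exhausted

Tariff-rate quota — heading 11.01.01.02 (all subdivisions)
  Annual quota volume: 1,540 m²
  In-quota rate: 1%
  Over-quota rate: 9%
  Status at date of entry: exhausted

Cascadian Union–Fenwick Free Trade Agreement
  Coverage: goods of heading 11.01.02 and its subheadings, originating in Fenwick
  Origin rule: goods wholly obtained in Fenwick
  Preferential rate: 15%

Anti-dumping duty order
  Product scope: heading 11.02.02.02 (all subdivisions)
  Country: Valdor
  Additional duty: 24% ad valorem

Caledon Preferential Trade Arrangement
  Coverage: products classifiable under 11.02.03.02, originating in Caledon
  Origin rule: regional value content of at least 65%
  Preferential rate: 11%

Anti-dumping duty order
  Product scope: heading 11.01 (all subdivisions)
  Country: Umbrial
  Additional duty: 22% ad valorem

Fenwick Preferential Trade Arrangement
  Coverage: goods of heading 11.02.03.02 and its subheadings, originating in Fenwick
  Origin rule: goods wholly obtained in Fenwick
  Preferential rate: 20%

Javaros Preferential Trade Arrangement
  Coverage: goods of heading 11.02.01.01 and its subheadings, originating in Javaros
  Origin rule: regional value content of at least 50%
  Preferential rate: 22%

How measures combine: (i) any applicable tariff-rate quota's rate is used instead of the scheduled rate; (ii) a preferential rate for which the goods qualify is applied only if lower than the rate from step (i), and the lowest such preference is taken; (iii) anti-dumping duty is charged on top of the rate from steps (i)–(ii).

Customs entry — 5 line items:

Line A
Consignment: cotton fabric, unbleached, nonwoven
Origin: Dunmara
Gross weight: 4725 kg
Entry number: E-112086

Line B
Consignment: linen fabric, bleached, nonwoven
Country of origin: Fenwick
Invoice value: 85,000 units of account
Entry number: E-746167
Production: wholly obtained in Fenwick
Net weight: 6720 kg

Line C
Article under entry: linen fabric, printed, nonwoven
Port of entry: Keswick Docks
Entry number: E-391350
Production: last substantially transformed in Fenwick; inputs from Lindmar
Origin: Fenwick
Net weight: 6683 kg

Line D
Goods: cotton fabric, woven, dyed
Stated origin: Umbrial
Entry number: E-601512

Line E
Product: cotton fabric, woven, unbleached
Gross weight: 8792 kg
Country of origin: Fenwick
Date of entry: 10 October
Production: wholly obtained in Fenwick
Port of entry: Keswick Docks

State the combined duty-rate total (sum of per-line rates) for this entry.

115%

Line A: cotton → 11.01; nonwoven → 11.01.01; unbleached → 11.01.01.02. Scheduled 5%. quota on 11.01.01.02 exhausted → over-quota 9%. → 9%.
Line B: linen → 11.02; nonwoven → 11.02.01; bleached → 11.02.01.01. Scheduled 23%. Fenwick agreement on 11.01.02: 11.02.01.01 not covered; Fenwick agreement on 11.02.03.02: 11.02.01.01 not covered. → 23%.
Line C: linen → 11.02; nonwoven → 11.02.01; printed → 11.02.01.03. Scheduled 28%. Fenwick agreement on 11.01.02: 11.02.01.03 not covered; Fenwick agreement on 11.02.03.02: 11.02.01.03 not covered. → 28%.
Line D: cotton → 11.01; woven → 11.01.02; dyed → 11.01.02.04. Scheduled 18%. anti-dumping (Umbrial, 11.01): +22%; total 18% + 22% = 40%. → 40%.
Line E: cotton → 11.01; woven → 11.01.02; unbleached → 11.01.02.03. Scheduled 38%. Fenwick agreement on 11.01.02: wholly obtained → 15% available; Fenwick agreement on 11.02.03.02: 11.01.02.03 not covered; preferential 15%. → 15%.
Sum: 9% + 23% + 28% + 40% + 15% = 115%.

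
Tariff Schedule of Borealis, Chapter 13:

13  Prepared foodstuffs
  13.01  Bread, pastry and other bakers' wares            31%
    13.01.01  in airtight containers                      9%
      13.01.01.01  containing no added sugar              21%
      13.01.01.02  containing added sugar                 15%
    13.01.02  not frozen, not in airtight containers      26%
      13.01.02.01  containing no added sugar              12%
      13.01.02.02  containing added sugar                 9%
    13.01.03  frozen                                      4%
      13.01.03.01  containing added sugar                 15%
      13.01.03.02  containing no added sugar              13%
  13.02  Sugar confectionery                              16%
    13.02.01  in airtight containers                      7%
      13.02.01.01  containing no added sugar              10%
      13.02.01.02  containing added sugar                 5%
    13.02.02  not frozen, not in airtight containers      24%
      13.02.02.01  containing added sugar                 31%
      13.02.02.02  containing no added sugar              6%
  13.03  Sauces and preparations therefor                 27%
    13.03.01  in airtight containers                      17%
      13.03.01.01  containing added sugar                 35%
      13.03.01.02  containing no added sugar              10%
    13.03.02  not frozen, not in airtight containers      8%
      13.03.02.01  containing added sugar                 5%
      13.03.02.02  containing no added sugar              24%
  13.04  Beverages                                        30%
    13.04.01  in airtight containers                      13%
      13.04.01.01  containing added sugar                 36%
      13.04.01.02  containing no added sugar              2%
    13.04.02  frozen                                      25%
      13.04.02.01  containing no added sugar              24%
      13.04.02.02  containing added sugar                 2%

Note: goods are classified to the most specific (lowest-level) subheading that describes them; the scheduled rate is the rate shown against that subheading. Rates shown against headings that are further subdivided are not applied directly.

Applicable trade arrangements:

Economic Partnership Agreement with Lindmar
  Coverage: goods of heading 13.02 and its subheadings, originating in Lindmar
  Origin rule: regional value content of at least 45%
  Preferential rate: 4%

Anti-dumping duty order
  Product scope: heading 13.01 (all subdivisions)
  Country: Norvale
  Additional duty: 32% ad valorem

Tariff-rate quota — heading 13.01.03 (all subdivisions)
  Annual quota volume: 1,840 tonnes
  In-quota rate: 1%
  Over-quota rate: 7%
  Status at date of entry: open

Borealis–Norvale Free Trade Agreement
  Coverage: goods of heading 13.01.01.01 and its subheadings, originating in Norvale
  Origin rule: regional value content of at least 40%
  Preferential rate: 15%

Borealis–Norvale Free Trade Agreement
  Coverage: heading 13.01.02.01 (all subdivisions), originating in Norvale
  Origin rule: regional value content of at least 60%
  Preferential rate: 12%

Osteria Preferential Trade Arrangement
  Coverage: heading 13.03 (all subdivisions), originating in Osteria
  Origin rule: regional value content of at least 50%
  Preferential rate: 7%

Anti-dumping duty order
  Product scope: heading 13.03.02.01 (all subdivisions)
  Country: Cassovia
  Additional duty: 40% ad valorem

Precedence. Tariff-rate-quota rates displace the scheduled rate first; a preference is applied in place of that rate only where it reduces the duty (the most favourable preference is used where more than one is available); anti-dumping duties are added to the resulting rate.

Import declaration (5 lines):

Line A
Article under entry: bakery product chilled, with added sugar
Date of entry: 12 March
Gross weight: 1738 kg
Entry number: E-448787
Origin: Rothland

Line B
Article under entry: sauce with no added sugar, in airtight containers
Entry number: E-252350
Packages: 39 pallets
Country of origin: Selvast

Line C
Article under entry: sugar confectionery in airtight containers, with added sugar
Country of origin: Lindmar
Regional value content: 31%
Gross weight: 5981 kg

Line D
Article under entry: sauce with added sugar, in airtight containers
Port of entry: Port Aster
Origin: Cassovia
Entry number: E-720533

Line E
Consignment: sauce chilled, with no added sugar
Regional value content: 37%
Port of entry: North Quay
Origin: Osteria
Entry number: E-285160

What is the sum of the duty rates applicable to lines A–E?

Line A: bakery product → 13.01; chilled → 13.01.02; with added sugar → 13.01.02.02. Scheduled 9%. No special measure applies. → 9%.
Line B: sauce → 13.03; in airtight containers → 13.03.01; with no added sugar → 13.03.01.02. Scheduled 10%. No special measure applies. → 10%.
Line C: sugar confectionery → 13.02; in airtight containers → 13.02.01; with added sugar → 13.02.01.02. Scheduled 5%. Lindmar agreement on 13.02: RVC < 45%. → 5%.
Line D: sauce → 13.03; in airtight containers → 13.03.01; with added sugar → 13.03.01.01. Scheduled 35%. No special measure applies. → 35%.
Line E: sauce → 13.03; chilled → 13.03.02; with no added sugar → 13.03.02.02. Scheduled 24%. Osteria agreement on 13.03: RVC < 50%. → 24%.
Sum: 9% + 10% + 5% + 35% + 24% = 83%.

83%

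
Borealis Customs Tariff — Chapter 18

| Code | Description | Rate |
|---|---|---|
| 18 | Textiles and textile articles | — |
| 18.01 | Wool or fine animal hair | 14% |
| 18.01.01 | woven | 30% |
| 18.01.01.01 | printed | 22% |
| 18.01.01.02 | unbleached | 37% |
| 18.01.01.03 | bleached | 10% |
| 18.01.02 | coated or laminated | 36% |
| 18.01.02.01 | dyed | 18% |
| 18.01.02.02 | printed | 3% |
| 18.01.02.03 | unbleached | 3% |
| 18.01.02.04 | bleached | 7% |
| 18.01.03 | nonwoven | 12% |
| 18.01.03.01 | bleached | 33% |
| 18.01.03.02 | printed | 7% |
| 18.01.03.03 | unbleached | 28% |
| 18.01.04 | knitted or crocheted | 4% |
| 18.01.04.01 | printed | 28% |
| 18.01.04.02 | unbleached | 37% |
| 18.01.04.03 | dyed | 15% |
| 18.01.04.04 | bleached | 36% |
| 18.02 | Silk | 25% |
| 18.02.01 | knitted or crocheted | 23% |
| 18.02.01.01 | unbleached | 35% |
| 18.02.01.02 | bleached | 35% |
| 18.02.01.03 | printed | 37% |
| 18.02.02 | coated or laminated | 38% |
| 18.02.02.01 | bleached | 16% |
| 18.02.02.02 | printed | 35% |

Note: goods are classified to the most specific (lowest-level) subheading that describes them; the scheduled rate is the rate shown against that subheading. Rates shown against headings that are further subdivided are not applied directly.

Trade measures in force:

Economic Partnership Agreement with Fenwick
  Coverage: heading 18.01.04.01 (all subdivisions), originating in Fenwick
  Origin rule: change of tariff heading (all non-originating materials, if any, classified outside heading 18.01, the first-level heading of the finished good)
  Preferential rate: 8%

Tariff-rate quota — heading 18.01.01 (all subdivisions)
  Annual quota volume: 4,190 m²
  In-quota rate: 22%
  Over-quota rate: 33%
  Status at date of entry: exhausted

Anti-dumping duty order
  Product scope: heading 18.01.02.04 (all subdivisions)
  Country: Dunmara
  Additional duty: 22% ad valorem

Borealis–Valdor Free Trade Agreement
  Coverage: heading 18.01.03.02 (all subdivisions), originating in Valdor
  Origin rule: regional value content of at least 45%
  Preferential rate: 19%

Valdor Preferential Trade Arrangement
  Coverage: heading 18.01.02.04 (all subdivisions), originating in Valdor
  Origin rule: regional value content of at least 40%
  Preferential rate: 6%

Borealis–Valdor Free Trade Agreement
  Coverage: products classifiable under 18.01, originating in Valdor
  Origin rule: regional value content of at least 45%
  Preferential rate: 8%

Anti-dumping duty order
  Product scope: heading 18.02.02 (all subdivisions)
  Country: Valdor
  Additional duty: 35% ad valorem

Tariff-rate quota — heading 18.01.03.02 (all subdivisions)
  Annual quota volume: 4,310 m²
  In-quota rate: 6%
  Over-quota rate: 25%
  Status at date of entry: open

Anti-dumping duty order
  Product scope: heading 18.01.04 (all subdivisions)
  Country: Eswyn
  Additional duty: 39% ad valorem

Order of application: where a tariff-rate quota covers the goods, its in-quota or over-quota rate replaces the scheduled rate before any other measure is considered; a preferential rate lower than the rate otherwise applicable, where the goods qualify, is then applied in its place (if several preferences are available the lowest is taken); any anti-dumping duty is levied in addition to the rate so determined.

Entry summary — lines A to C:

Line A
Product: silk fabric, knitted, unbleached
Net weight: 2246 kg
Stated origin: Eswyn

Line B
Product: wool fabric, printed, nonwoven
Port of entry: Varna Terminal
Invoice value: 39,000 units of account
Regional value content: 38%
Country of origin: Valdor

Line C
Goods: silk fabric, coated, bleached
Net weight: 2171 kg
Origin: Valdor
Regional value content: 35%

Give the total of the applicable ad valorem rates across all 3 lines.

Line A: silk → 18.02; knitted → 18.02.01; unbleached → 18.02.01.01. Scheduled 35%. No special measure applies. → 35%.
Line B: wool → 18.01; nonwoven → 18.01.03; printed → 18.01.03.02. Scheduled 7%. quota on 18.01.03.02 open → in-quota 6%; Valdor agreement on 18.01.03.02: RVC < 45%; Valdor agreement on 18.01.02.04: 18.01.03.02 not covered; Valdor agreement on 18.01: RVC < 45%. → 6%.
Line C: silk → 18.02; coated → 18.02.02; bleached → 18.02.02.01. Scheduled 16%. Valdor agreement on 18.01.03.02: 18.02.02.01 not covered; Valdor agreement on 18.01.02.04: 18.02.02.01 not covered; Valdor agreement on 18.01: 18.02.02.01 not covered; anti-dumping (Valdor, 18.02.02): +35%; total 16% + 35% = 51%. → 51%.
Sum: 35% + 6% + 51% = 92%.

92%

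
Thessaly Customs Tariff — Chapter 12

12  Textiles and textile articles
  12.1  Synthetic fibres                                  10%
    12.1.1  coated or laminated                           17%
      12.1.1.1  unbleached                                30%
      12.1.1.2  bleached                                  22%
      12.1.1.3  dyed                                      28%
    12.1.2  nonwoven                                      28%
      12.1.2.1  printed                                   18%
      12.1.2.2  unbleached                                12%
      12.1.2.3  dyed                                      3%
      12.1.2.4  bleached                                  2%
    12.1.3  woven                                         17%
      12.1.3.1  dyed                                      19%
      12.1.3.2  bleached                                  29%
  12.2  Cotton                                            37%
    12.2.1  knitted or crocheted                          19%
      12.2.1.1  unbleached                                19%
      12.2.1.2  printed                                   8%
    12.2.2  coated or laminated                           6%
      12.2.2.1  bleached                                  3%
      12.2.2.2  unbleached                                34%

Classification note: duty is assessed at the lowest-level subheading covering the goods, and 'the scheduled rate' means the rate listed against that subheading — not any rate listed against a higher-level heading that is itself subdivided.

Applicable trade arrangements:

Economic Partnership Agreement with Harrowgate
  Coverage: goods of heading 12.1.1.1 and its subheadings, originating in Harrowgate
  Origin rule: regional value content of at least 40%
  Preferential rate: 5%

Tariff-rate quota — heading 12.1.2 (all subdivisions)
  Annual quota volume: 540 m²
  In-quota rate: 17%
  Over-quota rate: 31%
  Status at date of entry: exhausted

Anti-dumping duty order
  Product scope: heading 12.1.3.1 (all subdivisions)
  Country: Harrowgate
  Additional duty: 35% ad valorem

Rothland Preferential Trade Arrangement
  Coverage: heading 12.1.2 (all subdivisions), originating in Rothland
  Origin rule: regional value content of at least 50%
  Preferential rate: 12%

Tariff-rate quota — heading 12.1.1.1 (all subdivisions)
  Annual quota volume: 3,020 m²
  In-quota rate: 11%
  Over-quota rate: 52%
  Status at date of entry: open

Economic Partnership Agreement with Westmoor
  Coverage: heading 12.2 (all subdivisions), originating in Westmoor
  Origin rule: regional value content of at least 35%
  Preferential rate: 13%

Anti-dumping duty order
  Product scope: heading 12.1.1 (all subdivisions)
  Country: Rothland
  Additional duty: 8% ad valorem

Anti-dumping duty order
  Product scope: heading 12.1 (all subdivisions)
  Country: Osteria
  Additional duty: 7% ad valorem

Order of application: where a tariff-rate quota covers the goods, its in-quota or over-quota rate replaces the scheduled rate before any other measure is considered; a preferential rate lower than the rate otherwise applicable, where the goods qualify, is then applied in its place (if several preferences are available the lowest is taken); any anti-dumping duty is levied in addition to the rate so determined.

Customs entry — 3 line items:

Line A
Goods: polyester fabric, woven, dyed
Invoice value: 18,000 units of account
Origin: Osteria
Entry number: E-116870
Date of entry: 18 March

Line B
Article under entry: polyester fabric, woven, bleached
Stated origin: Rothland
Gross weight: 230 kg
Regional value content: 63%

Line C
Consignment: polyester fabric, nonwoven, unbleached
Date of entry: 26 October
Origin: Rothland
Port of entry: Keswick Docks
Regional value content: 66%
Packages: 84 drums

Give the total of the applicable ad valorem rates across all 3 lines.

Line A: polyester → 12.1; woven → 12.1.3; dyed → 12.1.3.1. Scheduled 19%. anti-dumping (Osteria, 12.1): +7%; total 19% + 7% = 26%. → 26%.
Line B: polyester → 12.1; woven → 12.1.3; bleached → 12.1.3.2. Scheduled 29%. Rothland agreement on 12.1.2: 12.1.3.2 not covered. → 29%.
Line C: polyester → 12.1; nonwoven → 12.1.2; unbleached → 12.1.2.2. Scheduled 12%. quota on 12.1.2 exhausted → over-quota 31%; Rothland agreement on 12.1.2: RVC ≥ 50% → 12% available; preferential 12%. → 12%.
Sum: 26% + 29% + 12% = 67%.

67%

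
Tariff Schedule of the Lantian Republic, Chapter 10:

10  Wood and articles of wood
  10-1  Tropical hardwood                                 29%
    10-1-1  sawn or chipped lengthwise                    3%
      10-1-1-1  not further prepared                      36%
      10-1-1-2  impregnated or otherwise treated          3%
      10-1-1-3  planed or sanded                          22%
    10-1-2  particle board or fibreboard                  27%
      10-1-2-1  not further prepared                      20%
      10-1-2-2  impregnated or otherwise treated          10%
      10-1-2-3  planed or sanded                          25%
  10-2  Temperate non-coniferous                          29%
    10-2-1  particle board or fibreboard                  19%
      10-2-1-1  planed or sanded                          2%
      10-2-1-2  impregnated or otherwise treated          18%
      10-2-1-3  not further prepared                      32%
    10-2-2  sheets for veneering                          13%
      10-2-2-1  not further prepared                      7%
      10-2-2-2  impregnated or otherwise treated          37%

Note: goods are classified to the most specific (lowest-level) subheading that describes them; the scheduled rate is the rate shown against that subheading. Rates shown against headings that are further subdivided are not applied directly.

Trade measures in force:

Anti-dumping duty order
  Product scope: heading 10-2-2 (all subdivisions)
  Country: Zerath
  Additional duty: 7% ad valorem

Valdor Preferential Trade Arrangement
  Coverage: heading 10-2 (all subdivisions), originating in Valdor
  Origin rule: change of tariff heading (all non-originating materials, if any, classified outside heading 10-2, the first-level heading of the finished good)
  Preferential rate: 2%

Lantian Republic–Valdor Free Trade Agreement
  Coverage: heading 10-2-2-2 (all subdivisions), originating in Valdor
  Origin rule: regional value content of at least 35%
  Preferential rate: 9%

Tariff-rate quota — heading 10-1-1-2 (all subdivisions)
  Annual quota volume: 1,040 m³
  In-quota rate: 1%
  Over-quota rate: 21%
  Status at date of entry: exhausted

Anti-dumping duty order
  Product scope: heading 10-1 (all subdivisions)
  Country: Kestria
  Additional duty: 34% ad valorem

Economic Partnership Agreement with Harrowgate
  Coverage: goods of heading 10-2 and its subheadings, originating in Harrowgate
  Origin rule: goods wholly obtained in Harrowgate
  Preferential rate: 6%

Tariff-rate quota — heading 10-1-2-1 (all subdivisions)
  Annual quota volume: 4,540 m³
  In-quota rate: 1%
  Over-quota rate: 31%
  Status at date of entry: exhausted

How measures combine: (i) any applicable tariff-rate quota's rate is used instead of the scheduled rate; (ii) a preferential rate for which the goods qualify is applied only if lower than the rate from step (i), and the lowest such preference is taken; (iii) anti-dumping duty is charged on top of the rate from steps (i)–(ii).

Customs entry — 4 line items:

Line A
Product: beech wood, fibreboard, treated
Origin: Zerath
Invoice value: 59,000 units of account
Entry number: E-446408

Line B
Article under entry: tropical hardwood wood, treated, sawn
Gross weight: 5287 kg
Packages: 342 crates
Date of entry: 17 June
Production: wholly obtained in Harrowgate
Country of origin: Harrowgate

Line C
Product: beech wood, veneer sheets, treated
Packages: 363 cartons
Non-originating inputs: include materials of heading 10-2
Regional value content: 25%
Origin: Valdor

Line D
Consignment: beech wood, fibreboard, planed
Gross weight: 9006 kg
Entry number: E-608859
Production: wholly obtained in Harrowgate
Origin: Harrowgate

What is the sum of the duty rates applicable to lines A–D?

Line A: beech → 10-2; fibreboard → 10-2-1; treated → 10-2-1-2. Scheduled 18%. No special measure applies. → 18%.
Line B: tropical hardwood → 10-1; sawn → 10-1-1; treated → 10-1-1-2. Scheduled 3%. quota on 10-1-1-2 exhausted → over-quota 21%; Harrowgate agreement on 10-2: 10-1-1-2 not covered. → 21%.
Line C: beech → 10-2; veneer sheets → 10-2-2; treated → 10-2-2-2. Scheduled 37%. Valdor agreement on 10-2: CTH not met; Valdor agreement on 10-2-2-2: RVC < 35%. → 37%.
Line D: beech → 10-2; fibreboard → 10-2-1; planed → 10-2-1-1. Scheduled 2%. Harrowgate agreement on 10-2: wholly obtained → 6% available; preference 6% not lower than 2% → no reduction. → 2%.
Sum: 18% + 21% + 37% + 2% = 78%.

78%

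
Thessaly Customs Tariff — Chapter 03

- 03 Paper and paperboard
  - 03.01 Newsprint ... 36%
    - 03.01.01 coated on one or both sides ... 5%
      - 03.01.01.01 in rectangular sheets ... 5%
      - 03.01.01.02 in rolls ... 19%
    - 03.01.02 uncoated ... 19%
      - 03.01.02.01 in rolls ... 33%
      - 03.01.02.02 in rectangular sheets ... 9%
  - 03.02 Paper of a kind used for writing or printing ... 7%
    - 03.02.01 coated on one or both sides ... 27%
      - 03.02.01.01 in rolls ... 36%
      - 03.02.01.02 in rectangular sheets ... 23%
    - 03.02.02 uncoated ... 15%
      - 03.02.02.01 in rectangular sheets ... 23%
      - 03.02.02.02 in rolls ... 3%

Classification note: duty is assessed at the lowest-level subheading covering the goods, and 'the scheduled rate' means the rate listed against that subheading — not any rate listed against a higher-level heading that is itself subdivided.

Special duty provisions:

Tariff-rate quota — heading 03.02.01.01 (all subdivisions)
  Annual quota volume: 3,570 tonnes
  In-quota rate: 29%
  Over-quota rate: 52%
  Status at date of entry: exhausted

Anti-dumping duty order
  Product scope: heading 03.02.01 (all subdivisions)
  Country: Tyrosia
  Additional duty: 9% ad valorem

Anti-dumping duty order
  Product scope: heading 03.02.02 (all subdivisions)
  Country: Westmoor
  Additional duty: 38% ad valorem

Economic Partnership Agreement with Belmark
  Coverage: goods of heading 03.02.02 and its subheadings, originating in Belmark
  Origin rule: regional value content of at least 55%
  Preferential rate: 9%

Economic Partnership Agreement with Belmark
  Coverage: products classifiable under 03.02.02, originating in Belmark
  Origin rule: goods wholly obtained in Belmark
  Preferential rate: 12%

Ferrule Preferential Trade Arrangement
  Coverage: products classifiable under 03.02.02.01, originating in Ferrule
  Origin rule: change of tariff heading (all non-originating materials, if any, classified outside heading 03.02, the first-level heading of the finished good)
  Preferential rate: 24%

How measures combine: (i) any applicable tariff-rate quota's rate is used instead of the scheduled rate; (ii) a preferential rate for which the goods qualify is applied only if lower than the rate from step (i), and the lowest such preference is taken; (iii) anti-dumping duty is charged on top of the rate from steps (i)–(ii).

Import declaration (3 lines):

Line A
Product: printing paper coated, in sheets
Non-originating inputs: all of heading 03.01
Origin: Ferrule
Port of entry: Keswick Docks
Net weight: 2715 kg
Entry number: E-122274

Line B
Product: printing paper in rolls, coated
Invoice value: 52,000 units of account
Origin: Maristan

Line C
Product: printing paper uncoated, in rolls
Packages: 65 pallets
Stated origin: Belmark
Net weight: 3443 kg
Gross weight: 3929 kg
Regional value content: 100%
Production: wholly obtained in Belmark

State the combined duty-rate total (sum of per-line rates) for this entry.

78%

Line A: printing paper → 03.02; coated → 03.02.01; in sheets → 03.02.01.02. Scheduled 23%. Ferrule agreement on 03.02.02.01: 03.02.01.02 not covered. → 23%.
Line B: printing paper → 03.02; coated → 03.02.01; in rolls → 03.02.01.01. Scheduled 36%. quota on 03.02.01.01 exhausted → over-quota 52%. → 52%.
Line C: printing paper → 03.02; uncoated → 03.02.02; in rolls → 03.02.02.02. Scheduled 3%. Belmark agreement on 03.02.02: RVC ≥ 55% → 9% available; Belmark agreement on 03.02.02: wholly obtained → 12% available; preference 9% not lower than 3% → no reduction. → 3%.
Sum: 23% + 52% + 3% = 78%.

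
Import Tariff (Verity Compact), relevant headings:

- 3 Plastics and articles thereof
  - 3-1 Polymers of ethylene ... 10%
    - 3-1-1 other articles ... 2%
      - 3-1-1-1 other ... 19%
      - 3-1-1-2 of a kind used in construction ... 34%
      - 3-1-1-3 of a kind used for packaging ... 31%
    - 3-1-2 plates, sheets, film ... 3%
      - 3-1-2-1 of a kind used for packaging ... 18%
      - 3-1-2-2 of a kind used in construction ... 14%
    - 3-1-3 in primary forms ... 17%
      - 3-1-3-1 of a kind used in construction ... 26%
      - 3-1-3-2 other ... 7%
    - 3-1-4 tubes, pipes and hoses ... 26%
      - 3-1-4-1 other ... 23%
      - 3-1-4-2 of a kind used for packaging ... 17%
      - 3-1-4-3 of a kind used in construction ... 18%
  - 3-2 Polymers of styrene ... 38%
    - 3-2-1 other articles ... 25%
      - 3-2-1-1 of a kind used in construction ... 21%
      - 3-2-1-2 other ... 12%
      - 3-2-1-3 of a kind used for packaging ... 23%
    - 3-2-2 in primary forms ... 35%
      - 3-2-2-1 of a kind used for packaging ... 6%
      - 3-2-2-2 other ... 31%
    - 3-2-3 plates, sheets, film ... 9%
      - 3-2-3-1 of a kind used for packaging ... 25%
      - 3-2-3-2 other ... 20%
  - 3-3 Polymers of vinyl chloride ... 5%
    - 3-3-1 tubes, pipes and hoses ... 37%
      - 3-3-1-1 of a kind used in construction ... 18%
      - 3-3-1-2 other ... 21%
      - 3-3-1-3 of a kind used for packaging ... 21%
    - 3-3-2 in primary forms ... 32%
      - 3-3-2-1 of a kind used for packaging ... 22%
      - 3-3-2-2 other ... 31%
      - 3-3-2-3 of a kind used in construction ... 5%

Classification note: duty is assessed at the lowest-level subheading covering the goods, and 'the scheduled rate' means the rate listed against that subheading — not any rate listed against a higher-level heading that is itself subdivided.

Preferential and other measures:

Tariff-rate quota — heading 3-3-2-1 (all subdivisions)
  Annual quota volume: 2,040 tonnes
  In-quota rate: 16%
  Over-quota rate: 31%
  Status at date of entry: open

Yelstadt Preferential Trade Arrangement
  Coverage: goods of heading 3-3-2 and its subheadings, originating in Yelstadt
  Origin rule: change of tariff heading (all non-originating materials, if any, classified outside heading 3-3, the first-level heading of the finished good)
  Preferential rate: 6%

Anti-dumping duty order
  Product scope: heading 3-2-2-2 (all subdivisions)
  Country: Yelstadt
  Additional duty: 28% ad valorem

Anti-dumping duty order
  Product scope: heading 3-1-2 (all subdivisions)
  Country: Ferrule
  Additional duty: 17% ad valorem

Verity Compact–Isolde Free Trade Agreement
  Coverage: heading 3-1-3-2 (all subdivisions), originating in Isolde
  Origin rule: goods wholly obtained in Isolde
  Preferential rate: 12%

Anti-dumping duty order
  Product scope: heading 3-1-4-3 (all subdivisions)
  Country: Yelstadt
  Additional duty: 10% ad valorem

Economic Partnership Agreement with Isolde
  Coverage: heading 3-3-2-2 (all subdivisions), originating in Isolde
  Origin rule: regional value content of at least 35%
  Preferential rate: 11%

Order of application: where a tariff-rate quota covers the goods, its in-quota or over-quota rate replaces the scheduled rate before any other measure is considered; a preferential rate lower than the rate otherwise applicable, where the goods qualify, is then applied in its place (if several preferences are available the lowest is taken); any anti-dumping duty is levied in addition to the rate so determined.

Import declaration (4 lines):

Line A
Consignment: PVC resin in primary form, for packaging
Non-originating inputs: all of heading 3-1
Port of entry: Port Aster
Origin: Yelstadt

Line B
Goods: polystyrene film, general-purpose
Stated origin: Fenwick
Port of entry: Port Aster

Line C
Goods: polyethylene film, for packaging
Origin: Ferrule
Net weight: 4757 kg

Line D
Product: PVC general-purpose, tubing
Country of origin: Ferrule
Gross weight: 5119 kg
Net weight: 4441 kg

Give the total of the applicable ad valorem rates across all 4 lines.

Line A: PVC → 3-3; resin in primary form → 3-3-2; for packaging → 3-3-2-1. Scheduled 22%. quota on 3-3-2-1 open → in-quota 16%; Yelstadt agreement on 3-3-2: CTH met → 6% available; preferential 6%. → 6%.
Line B: polystyrene → 3-2; film → 3-2-3; general-purpose → 3-2-3-2. Scheduled 20%. No special measure applies. → 20%.
Line C: polyethylene → 3-1; film → 3-1-2; for packaging → 3-1-2-1. Scheduled 18%. anti-dumping (Ferrule, 3-1-2): +17%; total 18% + 17% = 35%. → 35%.
Line D: PVC → 3-3; tubing → 3-3-1; general-purpose → 3-3-1-2. Scheduled 21%. No special measure applies. → 21%.
Sum: 6% + 20% + 35% + 21% = 82%.

82%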